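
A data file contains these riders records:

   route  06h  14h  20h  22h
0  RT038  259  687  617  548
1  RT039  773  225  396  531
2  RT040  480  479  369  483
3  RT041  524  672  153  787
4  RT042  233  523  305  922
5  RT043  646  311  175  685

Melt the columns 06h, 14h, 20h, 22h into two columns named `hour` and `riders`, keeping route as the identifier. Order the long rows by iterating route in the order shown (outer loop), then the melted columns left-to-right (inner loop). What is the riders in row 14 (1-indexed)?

24 rows total (6 × 4). Row 14: index ⌊(14-1)/4⌋ = 3 into route → RT041; (14-1) mod 4 = 1 into the melted columns → 14h.
So row 14 is (RT041, 14h, 672); riders = 672.

672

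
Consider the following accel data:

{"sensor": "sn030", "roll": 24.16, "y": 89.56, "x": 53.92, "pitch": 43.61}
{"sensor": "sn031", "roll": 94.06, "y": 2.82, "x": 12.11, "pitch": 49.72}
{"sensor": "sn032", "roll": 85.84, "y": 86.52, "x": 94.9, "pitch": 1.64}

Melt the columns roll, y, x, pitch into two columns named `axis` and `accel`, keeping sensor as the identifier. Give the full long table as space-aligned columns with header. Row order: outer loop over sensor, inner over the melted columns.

sensor  axis   accel
sn030   roll   24.16
sn030   y      89.56
sn030   x      53.92
sn030   pitch  43.61
sn031   roll   94.06
sn031   y      2.82 
sn031   x      12.11
sn031   pitch  49.72
sn032   roll   85.84
sn032   y      86.52
sn032   x      94.9 
sn032   pitch  1.64 

Each (sensor, column) pair becomes one row: 3 × 4 = 12 rows.
For example, (sn030, roll) → accel=24.16.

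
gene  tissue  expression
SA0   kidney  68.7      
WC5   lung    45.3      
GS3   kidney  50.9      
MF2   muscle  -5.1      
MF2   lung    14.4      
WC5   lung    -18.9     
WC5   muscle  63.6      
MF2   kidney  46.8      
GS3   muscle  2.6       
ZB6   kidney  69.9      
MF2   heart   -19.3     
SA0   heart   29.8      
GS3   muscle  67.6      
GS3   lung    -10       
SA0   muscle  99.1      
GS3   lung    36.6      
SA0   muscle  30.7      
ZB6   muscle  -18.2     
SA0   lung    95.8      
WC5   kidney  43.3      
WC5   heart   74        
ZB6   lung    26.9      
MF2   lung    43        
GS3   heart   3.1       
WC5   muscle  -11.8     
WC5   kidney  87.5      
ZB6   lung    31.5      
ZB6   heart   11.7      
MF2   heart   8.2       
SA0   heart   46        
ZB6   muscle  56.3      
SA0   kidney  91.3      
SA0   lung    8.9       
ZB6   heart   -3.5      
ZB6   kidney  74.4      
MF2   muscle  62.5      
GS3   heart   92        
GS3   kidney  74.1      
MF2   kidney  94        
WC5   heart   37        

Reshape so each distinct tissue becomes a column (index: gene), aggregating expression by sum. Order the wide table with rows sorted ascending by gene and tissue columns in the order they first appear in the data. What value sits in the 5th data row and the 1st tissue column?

With rows sorted ascending by gene, row 5 is gene=ZB6. tissue columns in first-appearance order: kidney, lung, muscle, heart; column 1 is kidney.
Long rows with gene=ZB6, tissue=kidney: 69.9 + 74.4 = 144.3.

144.3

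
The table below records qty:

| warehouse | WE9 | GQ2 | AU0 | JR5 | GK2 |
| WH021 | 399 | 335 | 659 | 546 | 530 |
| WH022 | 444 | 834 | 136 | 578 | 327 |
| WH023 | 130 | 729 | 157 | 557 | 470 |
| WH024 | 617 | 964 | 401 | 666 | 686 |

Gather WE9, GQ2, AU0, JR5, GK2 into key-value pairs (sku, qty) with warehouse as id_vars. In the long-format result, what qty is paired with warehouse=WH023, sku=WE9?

130

Unpivoting turns each (warehouse, wide-column) pair into one long row.
The wide cell at row WH023, column WE9 holds 130, so the long row (WH023, WE9) has qty=130.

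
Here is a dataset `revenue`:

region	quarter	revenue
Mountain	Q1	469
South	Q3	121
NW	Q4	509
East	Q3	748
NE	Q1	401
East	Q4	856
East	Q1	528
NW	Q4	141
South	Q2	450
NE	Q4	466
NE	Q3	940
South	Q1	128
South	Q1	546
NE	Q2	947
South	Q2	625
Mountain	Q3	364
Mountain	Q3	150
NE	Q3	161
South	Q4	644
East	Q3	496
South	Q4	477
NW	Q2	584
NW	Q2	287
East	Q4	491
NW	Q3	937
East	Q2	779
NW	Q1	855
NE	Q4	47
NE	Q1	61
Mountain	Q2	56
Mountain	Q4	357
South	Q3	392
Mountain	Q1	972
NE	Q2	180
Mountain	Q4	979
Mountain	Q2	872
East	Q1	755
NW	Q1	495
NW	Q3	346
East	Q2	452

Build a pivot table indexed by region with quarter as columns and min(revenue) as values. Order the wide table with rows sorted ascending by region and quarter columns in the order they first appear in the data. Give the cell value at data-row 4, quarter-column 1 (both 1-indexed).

495

With rows sorted ascending by region, row 4 is region=NW. quarter columns in first-appearance order: Q1, Q3, Q4, Q2; column 1 is Q1.
Long rows with region=NW, quarter=Q1: min(855, 495) = 495.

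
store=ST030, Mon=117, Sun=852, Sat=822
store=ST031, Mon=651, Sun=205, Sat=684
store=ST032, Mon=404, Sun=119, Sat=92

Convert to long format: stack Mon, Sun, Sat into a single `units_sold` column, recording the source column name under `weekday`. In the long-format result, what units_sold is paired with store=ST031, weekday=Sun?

205

Unpivoting turns each (store, wide-column) pair into one long row.
The wide cell at row ST031, column Sun holds 205, so the long row (ST031, Sun) has units_sold=205.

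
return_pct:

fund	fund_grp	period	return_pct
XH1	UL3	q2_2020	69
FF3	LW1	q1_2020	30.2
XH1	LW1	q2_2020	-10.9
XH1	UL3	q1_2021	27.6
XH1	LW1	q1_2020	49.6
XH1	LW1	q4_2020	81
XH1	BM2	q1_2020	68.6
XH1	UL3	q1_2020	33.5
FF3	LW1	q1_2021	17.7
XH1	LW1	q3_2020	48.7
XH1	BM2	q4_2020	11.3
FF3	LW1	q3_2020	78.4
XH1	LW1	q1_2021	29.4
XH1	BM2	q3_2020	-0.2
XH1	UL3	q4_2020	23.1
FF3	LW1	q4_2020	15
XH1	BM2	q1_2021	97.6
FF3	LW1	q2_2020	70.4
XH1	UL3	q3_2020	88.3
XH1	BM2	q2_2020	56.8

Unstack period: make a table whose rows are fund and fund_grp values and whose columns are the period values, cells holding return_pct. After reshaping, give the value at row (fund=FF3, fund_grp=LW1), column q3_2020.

Wide layout: rows indexed by fund and fund_grp, columns are the 5 distinct period values (q2_2020, q1_2020, q1_2021, q4_2020, q3_2020).
Cell (fund=FF3, fund_grp=LW1, period=q3_2020) draws from the long row where fund=FF3, fund_grp=LW1 and period=q3_2020, which has return_pct=78.4.

78.4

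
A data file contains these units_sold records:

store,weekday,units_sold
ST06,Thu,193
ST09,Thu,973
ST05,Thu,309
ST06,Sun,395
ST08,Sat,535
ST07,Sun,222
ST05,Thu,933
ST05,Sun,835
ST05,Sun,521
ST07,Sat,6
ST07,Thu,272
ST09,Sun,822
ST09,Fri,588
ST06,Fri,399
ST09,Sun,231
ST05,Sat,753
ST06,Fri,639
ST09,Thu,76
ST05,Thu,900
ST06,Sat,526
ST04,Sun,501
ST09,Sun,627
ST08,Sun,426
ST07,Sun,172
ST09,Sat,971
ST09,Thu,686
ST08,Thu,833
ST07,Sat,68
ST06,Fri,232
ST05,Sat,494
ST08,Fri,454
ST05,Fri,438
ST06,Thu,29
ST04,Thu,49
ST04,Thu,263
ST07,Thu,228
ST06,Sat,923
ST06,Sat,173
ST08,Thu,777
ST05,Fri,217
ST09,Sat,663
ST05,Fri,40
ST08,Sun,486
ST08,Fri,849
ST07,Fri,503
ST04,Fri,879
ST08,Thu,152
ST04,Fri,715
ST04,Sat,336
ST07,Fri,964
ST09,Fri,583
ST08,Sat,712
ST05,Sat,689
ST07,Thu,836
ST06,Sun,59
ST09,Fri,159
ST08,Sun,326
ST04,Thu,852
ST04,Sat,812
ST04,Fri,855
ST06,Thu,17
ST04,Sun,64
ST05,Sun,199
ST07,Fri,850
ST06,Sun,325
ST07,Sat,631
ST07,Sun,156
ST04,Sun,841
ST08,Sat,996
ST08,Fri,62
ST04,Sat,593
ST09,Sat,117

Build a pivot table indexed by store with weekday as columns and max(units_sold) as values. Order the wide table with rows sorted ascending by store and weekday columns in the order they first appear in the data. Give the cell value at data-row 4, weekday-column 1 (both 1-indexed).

836

With rows sorted ascending by store, row 4 is store=ST07. weekday columns in first-appearance order: Thu, Sun, Sat, Fri; column 1 is Thu.
Long rows with store=ST07, weekday=Thu: max(272, 228, 836) = 836.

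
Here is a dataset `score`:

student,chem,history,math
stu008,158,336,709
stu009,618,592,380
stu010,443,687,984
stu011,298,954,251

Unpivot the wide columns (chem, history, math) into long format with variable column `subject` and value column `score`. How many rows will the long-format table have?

12

4 student values × 3 melted columns = 12 rows.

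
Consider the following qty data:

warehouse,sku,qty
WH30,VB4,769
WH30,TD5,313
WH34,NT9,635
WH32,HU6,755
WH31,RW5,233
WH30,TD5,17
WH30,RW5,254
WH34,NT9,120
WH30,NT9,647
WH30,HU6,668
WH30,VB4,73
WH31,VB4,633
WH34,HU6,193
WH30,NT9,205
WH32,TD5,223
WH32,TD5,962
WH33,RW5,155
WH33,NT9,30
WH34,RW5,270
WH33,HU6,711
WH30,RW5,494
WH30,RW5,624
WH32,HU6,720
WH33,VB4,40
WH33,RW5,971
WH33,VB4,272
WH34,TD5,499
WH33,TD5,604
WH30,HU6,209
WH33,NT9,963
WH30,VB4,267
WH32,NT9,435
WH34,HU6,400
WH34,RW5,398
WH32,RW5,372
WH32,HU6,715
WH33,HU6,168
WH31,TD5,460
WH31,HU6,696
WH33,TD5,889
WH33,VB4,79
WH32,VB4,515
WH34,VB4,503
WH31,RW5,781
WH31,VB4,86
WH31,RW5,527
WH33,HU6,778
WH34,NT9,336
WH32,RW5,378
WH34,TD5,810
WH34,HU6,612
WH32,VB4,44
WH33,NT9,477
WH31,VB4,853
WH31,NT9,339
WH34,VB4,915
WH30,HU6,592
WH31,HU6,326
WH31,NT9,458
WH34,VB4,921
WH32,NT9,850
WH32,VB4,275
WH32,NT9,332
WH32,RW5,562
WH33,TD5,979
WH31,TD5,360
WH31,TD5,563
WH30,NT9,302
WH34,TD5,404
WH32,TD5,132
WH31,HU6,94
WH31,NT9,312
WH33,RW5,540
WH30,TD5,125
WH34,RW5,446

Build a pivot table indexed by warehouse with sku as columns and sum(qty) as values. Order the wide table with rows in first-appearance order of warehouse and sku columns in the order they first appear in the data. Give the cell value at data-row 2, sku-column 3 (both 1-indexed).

With rows in first-appearance order of warehouse, row 2 is warehouse=WH34. sku columns in first-appearance order: VB4, TD5, NT9, HU6, RW5; column 3 is NT9.
Long rows with warehouse=WH34, sku=NT9: 635 + 120 + 336 = 1091.

1091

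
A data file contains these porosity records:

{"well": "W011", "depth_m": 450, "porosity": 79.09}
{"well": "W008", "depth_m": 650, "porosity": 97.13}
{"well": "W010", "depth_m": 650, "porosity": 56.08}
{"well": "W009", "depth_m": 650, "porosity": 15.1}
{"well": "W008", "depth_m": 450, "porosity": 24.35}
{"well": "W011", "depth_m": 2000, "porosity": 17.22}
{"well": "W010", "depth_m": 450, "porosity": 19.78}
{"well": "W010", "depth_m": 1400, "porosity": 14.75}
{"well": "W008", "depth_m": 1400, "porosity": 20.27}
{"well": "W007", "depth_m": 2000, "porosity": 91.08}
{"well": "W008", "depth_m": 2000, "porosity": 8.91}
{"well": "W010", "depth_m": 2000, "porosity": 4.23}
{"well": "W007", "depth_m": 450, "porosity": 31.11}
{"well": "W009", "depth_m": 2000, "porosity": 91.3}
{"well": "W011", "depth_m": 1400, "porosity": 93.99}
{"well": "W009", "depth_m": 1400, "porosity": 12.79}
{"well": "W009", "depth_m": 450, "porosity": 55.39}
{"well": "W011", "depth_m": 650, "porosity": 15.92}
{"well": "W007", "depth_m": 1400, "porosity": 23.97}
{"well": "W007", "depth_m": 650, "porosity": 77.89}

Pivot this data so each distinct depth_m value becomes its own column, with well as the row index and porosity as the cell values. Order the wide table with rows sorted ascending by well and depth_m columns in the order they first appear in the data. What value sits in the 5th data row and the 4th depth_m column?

93.99

With rows sorted ascending by well, row 5 is well=W011. depth_m columns in first-appearance order: 450, 650, 2000, 1400; column 4 is 1400.
Long rows with well=W011, depth_m=1400: porosity = 93.99.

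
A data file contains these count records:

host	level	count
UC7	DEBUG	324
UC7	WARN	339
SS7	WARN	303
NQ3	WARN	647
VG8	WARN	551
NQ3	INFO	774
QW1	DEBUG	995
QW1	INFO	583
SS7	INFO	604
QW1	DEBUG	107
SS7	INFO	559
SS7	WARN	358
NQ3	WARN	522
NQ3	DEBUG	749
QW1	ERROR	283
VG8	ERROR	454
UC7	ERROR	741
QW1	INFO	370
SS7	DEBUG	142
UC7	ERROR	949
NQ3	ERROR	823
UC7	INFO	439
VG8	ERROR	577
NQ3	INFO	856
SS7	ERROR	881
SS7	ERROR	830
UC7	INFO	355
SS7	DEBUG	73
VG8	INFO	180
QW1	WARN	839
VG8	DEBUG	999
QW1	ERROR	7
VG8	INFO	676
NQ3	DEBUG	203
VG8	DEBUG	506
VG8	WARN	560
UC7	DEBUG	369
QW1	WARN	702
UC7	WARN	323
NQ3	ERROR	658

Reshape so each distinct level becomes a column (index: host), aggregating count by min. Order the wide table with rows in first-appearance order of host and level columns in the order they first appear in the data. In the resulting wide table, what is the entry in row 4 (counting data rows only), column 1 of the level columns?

With rows in first-appearance order of host, row 4 is host=VG8. level columns in first-appearance order: DEBUG, WARN, INFO, ERROR; column 1 is DEBUG.
Long rows with host=VG8, level=DEBUG: min(999, 506) = 506.

506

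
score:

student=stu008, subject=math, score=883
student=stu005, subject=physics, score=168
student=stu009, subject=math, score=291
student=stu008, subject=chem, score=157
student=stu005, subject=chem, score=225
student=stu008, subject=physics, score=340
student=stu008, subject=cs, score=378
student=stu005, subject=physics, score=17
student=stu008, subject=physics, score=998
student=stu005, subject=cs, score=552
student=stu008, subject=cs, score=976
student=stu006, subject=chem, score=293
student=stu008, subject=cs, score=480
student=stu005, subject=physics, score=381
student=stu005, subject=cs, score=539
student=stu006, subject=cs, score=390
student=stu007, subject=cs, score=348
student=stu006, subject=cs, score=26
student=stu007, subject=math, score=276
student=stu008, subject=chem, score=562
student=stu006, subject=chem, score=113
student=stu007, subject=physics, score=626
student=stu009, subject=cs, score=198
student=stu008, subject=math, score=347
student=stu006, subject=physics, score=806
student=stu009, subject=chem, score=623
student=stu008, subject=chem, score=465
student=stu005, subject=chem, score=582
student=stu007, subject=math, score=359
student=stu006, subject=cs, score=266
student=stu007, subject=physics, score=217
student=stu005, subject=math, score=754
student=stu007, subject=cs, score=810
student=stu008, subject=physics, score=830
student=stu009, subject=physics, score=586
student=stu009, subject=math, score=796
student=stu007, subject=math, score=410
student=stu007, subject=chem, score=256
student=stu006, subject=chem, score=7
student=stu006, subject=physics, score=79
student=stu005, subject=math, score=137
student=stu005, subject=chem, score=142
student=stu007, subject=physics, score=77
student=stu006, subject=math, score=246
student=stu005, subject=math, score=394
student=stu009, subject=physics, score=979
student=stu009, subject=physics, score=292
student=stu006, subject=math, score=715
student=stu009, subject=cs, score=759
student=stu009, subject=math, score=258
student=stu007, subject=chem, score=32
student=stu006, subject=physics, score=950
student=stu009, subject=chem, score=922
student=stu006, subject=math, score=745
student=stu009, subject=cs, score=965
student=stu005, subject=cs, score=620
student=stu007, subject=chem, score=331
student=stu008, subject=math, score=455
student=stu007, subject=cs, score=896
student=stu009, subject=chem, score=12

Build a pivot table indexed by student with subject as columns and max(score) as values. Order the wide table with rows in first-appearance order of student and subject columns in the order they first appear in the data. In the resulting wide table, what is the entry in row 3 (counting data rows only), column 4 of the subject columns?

965

With rows in first-appearance order of student, row 3 is student=stu009. subject columns in first-appearance order: math, physics, chem, cs; column 4 is cs.
Long rows with student=stu009, subject=cs: max(198, 759, 965) = 965.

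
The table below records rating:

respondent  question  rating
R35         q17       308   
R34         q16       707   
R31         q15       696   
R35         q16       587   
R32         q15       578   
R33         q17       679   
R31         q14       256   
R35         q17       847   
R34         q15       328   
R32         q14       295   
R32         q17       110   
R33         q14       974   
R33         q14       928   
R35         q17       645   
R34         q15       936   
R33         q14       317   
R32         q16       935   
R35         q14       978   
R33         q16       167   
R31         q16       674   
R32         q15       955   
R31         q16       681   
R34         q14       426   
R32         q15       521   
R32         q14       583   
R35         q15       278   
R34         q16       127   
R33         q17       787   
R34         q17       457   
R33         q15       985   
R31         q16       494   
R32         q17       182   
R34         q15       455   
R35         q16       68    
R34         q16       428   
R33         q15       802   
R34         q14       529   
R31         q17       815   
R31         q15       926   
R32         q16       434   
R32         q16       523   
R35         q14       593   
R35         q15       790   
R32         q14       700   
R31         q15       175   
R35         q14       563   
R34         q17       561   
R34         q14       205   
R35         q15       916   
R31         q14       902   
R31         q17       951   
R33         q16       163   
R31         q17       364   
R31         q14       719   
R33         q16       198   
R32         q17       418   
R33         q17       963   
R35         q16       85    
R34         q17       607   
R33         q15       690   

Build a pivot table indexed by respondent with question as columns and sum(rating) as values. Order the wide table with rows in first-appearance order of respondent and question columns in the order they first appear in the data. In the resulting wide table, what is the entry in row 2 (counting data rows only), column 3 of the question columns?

1719

With rows in first-appearance order of respondent, row 2 is respondent=R34. question columns in first-appearance order: q17, q16, q15, q14; column 3 is q15.
Long rows with respondent=R34, question=q15: 328 + 936 + 455 = 1719.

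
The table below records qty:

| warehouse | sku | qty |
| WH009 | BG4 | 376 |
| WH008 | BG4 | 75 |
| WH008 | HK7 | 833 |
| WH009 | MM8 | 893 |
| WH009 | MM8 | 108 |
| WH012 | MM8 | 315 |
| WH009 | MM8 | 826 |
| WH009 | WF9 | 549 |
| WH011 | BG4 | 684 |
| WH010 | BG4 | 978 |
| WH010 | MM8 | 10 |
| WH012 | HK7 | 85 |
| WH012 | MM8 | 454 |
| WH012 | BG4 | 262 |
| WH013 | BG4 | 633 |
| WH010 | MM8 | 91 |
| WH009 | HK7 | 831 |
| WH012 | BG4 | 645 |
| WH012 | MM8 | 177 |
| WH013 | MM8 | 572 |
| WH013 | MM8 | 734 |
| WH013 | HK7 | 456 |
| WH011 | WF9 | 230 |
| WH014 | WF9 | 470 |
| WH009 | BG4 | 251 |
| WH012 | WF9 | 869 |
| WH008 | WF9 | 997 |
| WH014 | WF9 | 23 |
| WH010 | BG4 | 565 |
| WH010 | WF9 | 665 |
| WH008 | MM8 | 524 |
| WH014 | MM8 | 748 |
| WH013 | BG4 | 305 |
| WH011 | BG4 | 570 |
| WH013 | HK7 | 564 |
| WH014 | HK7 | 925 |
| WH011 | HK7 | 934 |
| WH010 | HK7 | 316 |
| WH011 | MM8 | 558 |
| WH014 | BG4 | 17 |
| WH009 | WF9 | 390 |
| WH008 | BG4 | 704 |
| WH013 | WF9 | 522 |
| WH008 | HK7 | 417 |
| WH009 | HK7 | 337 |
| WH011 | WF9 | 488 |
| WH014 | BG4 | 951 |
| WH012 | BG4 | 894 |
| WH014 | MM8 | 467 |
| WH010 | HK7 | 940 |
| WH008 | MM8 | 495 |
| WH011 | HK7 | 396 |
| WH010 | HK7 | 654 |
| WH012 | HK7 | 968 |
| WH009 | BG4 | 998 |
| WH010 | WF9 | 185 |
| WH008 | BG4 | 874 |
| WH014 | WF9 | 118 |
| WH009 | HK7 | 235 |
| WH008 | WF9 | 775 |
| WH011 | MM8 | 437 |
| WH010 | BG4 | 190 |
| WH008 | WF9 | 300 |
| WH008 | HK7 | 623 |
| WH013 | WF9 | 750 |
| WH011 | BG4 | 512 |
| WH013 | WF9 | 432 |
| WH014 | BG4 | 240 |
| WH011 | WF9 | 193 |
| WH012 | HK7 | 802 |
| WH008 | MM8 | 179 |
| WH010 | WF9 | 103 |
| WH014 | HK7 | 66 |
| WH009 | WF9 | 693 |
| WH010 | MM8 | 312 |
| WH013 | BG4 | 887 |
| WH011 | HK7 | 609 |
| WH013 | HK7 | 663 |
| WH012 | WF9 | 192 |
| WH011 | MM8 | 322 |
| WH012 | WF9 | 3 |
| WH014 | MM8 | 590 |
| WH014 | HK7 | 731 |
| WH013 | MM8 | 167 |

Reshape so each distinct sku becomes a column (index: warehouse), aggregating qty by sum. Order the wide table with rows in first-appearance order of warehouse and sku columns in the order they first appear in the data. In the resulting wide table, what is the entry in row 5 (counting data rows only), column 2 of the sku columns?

With rows in first-appearance order of warehouse, row 5 is warehouse=WH010. sku columns in first-appearance order: BG4, HK7, MM8, WF9; column 2 is HK7.
Long rows with warehouse=WH010, sku=HK7: 316 + 940 + 654 = 1910.

1910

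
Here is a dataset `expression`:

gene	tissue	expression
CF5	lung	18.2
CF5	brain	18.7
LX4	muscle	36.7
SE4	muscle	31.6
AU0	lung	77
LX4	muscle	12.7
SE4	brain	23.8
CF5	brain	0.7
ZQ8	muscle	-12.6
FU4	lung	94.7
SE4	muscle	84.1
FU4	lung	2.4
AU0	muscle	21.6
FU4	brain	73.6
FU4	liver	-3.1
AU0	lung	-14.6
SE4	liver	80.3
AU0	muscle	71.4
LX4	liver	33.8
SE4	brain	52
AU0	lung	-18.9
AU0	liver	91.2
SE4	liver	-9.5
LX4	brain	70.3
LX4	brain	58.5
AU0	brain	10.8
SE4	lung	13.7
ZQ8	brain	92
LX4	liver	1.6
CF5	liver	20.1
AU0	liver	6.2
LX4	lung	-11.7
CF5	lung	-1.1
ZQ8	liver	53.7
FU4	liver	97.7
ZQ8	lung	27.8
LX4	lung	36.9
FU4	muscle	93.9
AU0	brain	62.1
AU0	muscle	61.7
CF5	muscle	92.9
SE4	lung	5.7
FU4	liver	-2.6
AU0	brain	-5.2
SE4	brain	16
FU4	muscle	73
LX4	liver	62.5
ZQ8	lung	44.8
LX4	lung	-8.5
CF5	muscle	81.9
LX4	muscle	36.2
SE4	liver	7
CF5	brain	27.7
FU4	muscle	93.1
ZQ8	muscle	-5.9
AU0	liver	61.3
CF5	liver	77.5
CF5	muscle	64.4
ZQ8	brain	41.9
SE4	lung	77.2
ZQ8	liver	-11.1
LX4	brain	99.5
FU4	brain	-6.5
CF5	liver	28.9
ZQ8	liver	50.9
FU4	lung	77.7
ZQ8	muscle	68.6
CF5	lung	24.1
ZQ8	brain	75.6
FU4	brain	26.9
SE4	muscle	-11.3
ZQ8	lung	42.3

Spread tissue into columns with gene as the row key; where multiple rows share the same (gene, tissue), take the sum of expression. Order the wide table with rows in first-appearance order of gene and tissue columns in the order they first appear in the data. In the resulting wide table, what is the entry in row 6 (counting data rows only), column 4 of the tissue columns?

92

With rows in first-appearance order of gene, row 6 is gene=FU4. tissue columns in first-appearance order: lung, brain, muscle, liver; column 4 is liver.
Long rows with gene=FU4, tissue=liver: -3.1 + 97.7 + -2.6 = 92.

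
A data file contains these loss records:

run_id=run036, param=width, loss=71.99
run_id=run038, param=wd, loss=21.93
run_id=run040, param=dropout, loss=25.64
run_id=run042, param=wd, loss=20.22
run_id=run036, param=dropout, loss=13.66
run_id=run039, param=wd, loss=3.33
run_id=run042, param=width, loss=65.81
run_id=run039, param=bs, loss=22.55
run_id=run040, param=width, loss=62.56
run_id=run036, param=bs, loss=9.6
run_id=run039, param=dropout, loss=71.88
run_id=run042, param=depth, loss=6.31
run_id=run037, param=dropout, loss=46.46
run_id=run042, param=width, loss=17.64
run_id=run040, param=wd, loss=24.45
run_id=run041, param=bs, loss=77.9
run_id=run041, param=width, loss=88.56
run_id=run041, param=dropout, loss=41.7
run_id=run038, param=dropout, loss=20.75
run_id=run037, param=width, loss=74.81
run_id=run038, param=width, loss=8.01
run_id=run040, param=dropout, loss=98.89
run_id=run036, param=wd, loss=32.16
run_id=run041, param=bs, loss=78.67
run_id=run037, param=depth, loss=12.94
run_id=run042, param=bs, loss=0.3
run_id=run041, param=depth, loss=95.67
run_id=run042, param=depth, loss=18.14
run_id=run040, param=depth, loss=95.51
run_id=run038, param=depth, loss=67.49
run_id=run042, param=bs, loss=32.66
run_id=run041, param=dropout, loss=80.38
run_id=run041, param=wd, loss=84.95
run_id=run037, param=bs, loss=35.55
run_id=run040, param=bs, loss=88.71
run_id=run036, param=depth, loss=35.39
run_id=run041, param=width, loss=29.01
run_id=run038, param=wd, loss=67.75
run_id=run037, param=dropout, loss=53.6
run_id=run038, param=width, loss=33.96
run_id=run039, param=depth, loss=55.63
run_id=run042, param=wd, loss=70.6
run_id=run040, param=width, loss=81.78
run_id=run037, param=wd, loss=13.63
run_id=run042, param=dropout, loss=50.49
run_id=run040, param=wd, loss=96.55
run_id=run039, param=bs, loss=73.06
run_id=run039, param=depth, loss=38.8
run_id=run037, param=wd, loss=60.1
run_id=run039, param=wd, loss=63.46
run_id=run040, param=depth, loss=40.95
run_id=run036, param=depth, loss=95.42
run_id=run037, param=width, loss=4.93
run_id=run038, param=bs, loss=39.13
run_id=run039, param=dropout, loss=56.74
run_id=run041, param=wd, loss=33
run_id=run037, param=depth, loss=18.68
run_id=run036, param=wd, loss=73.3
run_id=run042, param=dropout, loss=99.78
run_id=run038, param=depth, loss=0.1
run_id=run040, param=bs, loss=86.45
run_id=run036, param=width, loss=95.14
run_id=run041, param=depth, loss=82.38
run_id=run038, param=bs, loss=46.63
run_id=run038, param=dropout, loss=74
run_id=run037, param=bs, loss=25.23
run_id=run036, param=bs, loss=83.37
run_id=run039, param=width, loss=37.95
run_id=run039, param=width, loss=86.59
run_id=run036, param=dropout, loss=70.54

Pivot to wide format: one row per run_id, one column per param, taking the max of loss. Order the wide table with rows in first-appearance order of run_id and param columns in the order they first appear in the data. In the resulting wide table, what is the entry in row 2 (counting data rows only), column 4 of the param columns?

With rows in first-appearance order of run_id, row 2 is run_id=run038. param columns in first-appearance order: width, wd, dropout, bs, depth; column 4 is bs.
Long rows with run_id=run038, param=bs: max(39.13, 46.63) = 46.63.

46.63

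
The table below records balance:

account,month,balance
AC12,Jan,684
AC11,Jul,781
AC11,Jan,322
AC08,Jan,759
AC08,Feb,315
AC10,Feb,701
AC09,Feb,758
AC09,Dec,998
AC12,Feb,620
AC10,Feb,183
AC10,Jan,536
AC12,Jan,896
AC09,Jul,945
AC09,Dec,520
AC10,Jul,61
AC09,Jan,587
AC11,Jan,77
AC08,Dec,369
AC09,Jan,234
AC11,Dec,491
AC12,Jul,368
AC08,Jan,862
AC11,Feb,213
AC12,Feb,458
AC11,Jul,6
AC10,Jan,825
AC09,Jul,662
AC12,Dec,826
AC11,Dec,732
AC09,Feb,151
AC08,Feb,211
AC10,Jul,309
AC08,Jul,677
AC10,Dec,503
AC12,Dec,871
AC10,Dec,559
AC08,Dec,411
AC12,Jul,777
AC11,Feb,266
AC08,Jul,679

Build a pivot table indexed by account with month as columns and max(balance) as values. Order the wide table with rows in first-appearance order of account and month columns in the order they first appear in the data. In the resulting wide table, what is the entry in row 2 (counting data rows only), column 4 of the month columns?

With rows in first-appearance order of account, row 2 is account=AC11. month columns in first-appearance order: Jan, Jul, Feb, Dec; column 4 is Dec.
Long rows with account=AC11, month=Dec: max(491, 732) = 732.

732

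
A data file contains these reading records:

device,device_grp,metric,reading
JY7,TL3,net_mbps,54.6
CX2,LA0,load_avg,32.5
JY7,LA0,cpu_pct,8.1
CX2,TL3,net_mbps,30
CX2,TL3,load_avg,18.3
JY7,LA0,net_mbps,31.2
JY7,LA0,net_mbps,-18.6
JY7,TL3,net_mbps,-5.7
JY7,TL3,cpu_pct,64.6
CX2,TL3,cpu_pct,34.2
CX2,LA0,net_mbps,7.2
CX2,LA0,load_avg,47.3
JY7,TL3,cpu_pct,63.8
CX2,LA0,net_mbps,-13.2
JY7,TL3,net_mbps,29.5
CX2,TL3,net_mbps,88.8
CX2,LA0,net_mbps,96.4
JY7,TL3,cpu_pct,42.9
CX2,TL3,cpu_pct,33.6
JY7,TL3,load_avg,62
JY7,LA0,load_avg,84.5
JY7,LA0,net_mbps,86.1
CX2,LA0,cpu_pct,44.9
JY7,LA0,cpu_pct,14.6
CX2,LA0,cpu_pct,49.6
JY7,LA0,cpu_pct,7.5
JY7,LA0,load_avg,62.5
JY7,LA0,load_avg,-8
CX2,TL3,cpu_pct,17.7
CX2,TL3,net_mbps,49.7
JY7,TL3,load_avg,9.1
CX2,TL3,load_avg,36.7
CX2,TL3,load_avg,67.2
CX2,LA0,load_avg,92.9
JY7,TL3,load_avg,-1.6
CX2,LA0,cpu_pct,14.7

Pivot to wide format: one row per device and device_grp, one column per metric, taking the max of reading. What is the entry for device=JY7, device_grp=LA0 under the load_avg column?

84.5

Rows with device=JY7, device_grp=LA0 and metric=load_avg: reading values are 84.5, 62.5, -8.
max(84.5, 62.5, -8) = 84.5.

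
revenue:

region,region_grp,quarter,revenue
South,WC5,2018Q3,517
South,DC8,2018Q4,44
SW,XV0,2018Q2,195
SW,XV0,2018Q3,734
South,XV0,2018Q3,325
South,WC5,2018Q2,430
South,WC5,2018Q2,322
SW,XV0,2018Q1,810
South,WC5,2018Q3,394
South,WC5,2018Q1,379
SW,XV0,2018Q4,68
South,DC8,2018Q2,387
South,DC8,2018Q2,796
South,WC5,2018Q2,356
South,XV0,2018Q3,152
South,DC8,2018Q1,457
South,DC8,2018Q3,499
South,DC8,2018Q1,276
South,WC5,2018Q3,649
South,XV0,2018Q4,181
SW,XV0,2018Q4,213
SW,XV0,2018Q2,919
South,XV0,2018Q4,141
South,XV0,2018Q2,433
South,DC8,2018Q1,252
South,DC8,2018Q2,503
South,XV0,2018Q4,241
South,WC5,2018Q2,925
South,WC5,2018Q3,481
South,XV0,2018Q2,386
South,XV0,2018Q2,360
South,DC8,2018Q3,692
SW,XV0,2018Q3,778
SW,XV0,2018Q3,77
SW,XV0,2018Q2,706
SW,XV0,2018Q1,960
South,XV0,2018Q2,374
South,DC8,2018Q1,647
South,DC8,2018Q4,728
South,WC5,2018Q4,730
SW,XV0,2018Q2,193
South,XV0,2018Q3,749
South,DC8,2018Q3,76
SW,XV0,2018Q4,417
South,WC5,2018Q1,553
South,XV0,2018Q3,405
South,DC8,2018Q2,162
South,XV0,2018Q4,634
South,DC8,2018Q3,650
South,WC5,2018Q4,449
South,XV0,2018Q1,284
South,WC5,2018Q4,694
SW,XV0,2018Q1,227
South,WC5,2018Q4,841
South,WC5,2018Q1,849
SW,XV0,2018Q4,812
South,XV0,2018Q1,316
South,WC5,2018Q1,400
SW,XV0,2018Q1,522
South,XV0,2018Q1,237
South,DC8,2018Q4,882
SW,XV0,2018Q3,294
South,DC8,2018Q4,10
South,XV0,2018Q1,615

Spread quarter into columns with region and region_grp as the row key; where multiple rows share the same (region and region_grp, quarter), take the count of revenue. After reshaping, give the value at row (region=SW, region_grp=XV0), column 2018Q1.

Rows with region=SW, region_grp=XV0 and quarter=2018Q1: revenue values are 810, 960, 227, 522.
4 rows match — count = 4.

4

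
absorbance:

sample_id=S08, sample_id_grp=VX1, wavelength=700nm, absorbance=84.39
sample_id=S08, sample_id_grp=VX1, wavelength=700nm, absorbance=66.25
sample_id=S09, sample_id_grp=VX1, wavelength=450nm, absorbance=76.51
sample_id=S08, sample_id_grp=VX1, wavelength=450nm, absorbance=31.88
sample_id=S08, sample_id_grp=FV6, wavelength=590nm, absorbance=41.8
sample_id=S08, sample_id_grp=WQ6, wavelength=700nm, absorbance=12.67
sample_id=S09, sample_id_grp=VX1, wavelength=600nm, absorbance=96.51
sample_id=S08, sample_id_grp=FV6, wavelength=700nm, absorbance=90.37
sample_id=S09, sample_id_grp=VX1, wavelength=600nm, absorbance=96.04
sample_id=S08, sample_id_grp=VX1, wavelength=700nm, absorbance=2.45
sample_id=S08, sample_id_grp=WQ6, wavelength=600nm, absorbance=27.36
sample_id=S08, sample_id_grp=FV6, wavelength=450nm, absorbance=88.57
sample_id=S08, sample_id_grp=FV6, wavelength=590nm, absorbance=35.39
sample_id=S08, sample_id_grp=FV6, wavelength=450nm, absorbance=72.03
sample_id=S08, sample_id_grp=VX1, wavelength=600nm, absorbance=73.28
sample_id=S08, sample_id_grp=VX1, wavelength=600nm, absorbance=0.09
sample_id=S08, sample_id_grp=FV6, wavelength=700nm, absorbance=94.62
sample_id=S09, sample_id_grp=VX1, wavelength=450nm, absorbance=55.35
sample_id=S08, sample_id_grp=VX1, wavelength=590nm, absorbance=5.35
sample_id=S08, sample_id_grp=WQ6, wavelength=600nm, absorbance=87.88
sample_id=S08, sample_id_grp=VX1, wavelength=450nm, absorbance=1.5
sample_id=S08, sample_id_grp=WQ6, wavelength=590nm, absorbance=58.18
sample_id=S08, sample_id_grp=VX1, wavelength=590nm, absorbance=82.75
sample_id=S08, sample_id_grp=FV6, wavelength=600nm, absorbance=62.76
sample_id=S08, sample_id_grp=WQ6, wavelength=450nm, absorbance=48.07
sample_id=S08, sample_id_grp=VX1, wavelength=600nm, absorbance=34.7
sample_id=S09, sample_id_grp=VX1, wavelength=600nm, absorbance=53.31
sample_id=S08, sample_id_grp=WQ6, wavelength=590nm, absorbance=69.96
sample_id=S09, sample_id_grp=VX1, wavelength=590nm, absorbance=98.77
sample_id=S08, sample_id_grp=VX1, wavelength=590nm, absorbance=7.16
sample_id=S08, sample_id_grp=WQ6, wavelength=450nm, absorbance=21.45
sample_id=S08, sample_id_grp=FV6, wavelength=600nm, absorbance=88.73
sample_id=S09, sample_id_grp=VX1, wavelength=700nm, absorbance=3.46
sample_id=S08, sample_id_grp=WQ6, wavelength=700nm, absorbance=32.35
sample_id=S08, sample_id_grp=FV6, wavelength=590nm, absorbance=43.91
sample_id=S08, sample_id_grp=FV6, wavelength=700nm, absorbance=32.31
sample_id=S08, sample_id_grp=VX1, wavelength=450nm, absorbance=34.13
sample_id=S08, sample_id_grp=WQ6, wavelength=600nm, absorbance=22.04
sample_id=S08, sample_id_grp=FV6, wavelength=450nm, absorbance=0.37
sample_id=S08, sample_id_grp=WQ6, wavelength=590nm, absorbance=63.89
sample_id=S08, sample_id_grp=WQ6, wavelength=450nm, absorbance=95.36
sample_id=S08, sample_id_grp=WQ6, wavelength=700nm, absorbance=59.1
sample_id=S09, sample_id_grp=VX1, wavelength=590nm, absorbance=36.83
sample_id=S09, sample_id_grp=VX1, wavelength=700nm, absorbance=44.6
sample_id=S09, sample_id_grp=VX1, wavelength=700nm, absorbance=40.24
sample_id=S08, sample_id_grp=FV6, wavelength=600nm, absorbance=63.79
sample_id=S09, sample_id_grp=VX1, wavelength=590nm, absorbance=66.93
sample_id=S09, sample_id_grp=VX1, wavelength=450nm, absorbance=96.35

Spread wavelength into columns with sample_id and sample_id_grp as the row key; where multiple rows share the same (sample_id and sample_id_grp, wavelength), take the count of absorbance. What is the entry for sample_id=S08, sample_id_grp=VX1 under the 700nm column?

Rows with sample_id=S08, sample_id_grp=VX1 and wavelength=700nm: absorbance values are 84.39, 66.25, 2.45.
3 rows match — count = 3.

3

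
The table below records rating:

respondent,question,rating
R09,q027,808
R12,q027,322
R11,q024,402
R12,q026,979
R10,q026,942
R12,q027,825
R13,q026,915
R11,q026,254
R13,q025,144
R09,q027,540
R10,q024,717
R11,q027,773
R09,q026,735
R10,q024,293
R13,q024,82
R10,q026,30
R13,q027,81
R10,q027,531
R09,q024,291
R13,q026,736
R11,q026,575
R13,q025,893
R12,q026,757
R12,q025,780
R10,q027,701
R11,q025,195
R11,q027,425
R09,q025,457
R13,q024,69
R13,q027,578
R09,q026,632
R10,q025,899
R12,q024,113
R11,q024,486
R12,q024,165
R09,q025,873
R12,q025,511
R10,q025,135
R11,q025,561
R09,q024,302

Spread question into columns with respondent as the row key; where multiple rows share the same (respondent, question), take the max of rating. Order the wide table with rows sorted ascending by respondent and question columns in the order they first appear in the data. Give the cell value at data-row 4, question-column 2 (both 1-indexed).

With rows sorted ascending by respondent, row 4 is respondent=R12. question columns in first-appearance order: q027, q024, q026, q025; column 2 is q024.
Long rows with respondent=R12, question=q024: max(113, 165) = 165.

165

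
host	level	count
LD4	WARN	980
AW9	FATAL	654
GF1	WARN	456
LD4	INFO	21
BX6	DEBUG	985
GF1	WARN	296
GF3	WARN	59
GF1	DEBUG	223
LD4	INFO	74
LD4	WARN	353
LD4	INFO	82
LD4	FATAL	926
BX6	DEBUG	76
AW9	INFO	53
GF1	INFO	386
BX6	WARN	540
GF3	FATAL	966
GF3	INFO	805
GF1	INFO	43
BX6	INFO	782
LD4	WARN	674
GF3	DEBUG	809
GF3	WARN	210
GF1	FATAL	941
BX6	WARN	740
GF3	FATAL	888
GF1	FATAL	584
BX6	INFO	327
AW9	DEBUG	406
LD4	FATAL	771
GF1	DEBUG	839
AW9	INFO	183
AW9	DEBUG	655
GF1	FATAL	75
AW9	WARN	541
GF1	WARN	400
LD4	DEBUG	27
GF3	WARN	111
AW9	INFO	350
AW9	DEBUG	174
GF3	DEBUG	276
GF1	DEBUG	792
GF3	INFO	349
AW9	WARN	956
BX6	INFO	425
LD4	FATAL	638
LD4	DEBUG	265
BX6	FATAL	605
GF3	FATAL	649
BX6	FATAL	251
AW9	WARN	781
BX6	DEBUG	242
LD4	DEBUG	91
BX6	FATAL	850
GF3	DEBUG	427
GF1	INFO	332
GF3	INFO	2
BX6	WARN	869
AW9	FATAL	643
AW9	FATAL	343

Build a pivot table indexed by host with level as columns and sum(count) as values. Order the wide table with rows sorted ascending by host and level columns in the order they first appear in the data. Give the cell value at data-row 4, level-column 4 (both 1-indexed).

With rows sorted ascending by host, row 4 is host=GF3. level columns in first-appearance order: WARN, FATAL, INFO, DEBUG; column 4 is DEBUG.
Long rows with host=GF3, level=DEBUG: 809 + 276 + 427 = 1512.

1512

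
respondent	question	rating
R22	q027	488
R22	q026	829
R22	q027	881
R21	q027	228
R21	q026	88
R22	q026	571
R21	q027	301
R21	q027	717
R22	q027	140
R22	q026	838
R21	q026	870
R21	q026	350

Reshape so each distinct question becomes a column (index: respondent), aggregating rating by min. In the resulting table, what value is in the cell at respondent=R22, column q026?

571

Rows with respondent=R22 and question=q026: rating values are 829, 571, 838.
min(829, 571, 838) = 571.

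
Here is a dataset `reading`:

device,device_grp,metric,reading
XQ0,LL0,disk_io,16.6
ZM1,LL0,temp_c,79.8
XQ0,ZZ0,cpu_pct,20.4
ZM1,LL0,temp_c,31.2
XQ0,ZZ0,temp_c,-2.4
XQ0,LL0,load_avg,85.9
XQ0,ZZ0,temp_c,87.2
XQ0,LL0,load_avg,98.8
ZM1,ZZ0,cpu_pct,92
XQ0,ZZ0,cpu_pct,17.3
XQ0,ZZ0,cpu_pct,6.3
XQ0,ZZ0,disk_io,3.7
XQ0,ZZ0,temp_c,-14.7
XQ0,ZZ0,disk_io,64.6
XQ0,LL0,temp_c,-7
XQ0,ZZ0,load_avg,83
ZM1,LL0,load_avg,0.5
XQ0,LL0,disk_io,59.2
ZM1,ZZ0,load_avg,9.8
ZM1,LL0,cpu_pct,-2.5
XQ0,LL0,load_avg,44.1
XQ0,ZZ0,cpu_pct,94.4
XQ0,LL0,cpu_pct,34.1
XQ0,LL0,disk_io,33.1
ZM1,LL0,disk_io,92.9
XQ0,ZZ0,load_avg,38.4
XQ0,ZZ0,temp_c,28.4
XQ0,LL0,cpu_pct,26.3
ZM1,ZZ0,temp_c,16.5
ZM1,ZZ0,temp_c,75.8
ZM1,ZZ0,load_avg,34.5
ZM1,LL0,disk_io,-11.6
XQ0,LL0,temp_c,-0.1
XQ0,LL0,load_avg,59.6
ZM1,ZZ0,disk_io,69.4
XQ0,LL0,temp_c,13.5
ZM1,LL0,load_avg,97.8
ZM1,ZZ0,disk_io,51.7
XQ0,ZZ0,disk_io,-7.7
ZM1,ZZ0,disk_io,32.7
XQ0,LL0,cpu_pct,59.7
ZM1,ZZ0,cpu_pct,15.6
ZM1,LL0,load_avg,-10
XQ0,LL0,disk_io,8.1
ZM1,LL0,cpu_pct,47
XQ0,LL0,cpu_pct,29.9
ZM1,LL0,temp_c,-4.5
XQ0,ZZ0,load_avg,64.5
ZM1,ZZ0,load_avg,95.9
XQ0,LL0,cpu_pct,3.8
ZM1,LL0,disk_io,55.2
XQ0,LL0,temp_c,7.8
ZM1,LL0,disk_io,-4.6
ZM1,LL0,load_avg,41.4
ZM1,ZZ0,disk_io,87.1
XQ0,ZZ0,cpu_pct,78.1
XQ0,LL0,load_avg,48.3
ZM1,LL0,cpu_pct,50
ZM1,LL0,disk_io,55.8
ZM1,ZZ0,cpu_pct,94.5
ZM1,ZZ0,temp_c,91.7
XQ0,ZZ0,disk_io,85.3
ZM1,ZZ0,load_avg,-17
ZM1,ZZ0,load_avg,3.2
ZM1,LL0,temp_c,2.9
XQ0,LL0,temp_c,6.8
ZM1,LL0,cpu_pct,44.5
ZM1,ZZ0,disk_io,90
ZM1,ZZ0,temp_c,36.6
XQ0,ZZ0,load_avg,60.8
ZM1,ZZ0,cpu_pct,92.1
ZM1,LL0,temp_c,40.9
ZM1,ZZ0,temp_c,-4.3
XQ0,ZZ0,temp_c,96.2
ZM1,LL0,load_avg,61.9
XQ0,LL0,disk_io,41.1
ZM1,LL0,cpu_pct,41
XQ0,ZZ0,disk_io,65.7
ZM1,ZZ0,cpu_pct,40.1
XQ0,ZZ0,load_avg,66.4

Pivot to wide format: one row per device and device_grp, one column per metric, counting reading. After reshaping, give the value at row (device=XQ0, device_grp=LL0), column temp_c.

Rows with device=XQ0, device_grp=LL0 and metric=temp_c: reading values are -7, -0.1, 13.5, 7.8, 6.8.
5 rows match — count = 5.

5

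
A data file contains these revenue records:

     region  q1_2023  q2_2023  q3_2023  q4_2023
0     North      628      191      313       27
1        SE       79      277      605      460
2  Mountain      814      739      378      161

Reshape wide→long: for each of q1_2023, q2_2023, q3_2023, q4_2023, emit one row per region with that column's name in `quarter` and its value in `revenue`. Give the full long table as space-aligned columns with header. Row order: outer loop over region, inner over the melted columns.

region    quarter  revenue
North     q1_2023  628    
North     q2_2023  191    
North     q3_2023  313    
North     q4_2023  27     
SE        q1_2023  79     
SE        q2_2023  277    
SE        q3_2023  605    
SE        q4_2023  460    
Mountain  q1_2023  814    
Mountain  q2_2023  739    
Mountain  q3_2023  378    
Mountain  q4_2023  161    

Each (region, column) pair becomes one row: 3 × 4 = 12 rows.
For example, (North, q1_2023) → revenue=628.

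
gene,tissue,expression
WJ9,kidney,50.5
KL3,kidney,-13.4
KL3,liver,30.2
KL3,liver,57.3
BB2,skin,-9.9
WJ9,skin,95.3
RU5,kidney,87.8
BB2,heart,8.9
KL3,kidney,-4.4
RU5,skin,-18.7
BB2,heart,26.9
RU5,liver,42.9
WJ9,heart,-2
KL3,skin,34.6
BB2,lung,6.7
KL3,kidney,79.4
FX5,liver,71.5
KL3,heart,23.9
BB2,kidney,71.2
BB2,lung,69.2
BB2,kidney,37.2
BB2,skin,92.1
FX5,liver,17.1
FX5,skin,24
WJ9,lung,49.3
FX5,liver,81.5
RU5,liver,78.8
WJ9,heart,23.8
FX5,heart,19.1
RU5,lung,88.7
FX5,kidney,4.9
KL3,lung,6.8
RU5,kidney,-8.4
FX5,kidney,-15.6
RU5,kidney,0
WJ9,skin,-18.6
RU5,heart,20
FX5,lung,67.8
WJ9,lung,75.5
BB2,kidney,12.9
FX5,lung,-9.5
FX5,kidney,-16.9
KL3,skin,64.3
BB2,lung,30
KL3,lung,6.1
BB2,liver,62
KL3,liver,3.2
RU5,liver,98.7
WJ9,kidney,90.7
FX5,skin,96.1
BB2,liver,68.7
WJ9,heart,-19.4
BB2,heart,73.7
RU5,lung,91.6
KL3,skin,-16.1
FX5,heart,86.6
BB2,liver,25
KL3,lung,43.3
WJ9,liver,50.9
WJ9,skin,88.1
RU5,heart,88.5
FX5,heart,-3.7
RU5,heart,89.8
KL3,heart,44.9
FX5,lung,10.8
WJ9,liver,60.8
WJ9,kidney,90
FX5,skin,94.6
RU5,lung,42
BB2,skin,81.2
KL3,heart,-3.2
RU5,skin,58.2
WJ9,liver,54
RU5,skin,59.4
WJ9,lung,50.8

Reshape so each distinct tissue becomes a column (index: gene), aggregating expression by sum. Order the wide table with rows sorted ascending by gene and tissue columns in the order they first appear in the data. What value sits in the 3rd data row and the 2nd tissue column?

90.7

With rows sorted ascending by gene, row 3 is gene=KL3. tissue columns in first-appearance order: kidney, liver, skin, heart, lung; column 2 is liver.
Long rows with gene=KL3, tissue=liver: 30.2 + 57.3 + 3.2 = 90.7.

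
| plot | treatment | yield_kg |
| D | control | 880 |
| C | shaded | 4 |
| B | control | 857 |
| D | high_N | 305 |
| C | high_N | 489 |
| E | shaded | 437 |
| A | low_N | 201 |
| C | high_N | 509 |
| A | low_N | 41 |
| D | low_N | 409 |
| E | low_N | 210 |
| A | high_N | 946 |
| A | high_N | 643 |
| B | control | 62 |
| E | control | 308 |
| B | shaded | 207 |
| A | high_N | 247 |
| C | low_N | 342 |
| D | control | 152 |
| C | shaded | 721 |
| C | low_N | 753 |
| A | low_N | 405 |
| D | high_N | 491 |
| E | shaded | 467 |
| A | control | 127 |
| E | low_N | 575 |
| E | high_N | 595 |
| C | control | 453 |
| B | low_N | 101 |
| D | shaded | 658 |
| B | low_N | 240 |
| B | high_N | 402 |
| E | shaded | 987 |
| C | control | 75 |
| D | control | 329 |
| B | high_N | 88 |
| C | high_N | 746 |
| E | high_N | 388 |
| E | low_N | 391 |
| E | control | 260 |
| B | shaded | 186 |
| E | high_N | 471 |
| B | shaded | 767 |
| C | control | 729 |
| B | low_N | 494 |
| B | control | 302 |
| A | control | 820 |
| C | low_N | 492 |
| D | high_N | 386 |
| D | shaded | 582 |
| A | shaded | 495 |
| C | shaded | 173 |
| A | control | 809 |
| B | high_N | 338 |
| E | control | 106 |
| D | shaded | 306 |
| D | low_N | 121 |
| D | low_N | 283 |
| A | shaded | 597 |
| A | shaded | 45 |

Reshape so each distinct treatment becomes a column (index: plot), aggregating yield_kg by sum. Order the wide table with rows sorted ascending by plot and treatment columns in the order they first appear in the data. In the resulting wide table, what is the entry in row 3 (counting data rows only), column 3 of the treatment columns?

With rows sorted ascending by plot, row 3 is plot=C. treatment columns in first-appearance order: control, shaded, high_N, low_N; column 3 is high_N.
Long rows with plot=C, treatment=high_N: 489 + 509 + 746 = 1744.

1744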